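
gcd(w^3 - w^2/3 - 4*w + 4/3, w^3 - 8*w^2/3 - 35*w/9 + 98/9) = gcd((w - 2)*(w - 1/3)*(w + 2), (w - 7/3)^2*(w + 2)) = w + 2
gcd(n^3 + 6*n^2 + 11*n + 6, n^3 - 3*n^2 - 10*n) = n + 2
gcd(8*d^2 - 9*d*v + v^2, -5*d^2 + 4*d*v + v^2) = -d + v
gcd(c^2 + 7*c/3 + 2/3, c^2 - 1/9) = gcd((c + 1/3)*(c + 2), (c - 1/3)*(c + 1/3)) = c + 1/3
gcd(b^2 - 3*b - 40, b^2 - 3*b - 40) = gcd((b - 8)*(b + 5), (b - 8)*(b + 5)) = b^2 - 3*b - 40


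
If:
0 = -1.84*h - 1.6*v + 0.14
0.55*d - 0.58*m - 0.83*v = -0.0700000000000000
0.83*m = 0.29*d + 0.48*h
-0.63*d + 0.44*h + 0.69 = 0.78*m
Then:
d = 0.77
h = -0.43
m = 0.02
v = 0.58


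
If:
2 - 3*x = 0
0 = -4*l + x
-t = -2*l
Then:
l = 1/6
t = 1/3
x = 2/3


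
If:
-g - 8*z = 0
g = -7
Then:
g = -7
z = 7/8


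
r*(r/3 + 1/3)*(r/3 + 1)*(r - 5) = r^4/9 - r^3/9 - 17*r^2/9 - 5*r/3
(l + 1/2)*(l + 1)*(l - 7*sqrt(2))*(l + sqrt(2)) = l^4 - 6*sqrt(2)*l^3 + 3*l^3/2 - 27*l^2/2 - 9*sqrt(2)*l^2 - 21*l - 3*sqrt(2)*l - 7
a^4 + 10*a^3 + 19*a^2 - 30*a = a*(a - 1)*(a + 5)*(a + 6)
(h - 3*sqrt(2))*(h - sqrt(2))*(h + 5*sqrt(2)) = h^3 + sqrt(2)*h^2 - 34*h + 30*sqrt(2)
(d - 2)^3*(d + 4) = d^4 - 2*d^3 - 12*d^2 + 40*d - 32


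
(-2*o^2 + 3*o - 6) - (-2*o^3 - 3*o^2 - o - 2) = 2*o^3 + o^2 + 4*o - 4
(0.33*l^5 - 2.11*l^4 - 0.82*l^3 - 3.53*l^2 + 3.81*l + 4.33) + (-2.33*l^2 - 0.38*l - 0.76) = 0.33*l^5 - 2.11*l^4 - 0.82*l^3 - 5.86*l^2 + 3.43*l + 3.57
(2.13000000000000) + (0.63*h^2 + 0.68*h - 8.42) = 0.63*h^2 + 0.68*h - 6.29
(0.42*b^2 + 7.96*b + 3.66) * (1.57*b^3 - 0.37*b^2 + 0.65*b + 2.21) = 0.6594*b^5 + 12.3418*b^4 + 3.074*b^3 + 4.748*b^2 + 19.9706*b + 8.0886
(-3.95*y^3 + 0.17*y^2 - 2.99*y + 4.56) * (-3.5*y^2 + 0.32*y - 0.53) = 13.825*y^5 - 1.859*y^4 + 12.6129*y^3 - 17.0069*y^2 + 3.0439*y - 2.4168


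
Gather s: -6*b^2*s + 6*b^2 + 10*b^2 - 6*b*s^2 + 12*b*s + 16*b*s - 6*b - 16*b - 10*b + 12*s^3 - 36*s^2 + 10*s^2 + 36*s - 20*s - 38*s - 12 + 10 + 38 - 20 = 16*b^2 - 32*b + 12*s^3 + s^2*(-6*b - 26) + s*(-6*b^2 + 28*b - 22) + 16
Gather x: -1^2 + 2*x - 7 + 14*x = 16*x - 8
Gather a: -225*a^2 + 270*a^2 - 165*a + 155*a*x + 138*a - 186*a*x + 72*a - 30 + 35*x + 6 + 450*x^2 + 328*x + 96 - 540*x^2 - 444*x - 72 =45*a^2 + a*(45 - 31*x) - 90*x^2 - 81*x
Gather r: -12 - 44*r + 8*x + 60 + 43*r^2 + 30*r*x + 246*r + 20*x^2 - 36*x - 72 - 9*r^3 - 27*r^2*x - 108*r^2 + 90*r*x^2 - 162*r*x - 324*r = -9*r^3 + r^2*(-27*x - 65) + r*(90*x^2 - 132*x - 122) + 20*x^2 - 28*x - 24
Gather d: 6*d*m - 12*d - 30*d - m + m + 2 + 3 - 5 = d*(6*m - 42)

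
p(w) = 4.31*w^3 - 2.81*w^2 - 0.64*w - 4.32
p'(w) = 12.93*w^2 - 5.62*w - 0.64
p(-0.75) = -7.24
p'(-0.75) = 10.85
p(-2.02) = -50.02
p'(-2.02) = 63.47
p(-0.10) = -4.29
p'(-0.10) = 0.05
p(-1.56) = -26.52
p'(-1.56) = 39.59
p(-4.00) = -322.56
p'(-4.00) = 228.72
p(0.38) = -4.73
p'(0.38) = -0.91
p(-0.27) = -4.44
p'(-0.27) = 1.82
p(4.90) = 432.14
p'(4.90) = 282.27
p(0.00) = -4.32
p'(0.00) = -0.64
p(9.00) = 2904.30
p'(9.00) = 996.11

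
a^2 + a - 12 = (a - 3)*(a + 4)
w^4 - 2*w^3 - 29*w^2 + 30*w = w*(w - 6)*(w - 1)*(w + 5)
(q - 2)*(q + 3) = q^2 + q - 6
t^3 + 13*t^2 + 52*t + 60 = (t + 2)*(t + 5)*(t + 6)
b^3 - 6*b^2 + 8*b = b*(b - 4)*(b - 2)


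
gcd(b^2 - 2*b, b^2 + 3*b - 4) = 1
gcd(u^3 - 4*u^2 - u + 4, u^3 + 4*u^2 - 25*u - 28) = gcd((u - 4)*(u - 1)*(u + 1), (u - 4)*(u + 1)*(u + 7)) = u^2 - 3*u - 4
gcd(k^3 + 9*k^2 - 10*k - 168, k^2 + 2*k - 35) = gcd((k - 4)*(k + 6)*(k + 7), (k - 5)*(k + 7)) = k + 7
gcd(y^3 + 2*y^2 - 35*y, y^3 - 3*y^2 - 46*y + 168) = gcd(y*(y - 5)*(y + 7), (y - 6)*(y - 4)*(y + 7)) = y + 7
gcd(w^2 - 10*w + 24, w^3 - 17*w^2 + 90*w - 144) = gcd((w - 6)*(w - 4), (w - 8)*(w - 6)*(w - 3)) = w - 6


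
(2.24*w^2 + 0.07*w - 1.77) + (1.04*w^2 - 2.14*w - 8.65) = 3.28*w^2 - 2.07*w - 10.42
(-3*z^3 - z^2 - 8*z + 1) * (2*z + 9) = -6*z^4 - 29*z^3 - 25*z^2 - 70*z + 9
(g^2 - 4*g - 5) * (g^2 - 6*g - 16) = g^4 - 10*g^3 + 3*g^2 + 94*g + 80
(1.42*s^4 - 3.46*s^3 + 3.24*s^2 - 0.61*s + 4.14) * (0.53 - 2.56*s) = -3.6352*s^5 + 9.6102*s^4 - 10.1282*s^3 + 3.2788*s^2 - 10.9217*s + 2.1942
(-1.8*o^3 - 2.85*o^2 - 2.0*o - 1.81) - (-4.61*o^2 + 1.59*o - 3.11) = -1.8*o^3 + 1.76*o^2 - 3.59*o + 1.3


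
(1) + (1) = 2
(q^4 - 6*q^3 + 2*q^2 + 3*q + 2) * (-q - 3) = -q^5 + 3*q^4 + 16*q^3 - 9*q^2 - 11*q - 6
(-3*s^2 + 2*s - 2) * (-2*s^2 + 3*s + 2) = 6*s^4 - 13*s^3 + 4*s^2 - 2*s - 4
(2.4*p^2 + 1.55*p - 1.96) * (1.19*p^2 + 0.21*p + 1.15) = 2.856*p^4 + 2.3485*p^3 + 0.7531*p^2 + 1.3709*p - 2.254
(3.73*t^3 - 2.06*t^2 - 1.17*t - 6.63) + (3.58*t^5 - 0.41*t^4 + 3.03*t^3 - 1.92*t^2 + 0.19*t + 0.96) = 3.58*t^5 - 0.41*t^4 + 6.76*t^3 - 3.98*t^2 - 0.98*t - 5.67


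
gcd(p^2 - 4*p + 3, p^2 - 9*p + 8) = p - 1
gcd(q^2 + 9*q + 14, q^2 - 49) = q + 7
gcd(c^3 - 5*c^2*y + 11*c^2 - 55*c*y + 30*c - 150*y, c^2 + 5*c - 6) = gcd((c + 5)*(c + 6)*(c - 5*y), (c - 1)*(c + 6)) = c + 6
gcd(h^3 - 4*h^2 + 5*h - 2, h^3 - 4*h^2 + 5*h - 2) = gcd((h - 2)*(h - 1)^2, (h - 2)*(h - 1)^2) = h^3 - 4*h^2 + 5*h - 2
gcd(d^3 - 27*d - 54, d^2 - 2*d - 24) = d - 6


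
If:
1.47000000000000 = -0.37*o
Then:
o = -3.97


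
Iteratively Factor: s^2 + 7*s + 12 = (s + 4)*(s + 3)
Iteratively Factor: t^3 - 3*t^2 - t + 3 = (t - 1)*(t^2 - 2*t - 3) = (t - 3)*(t - 1)*(t + 1)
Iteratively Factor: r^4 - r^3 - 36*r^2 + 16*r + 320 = (r - 5)*(r^3 + 4*r^2 - 16*r - 64) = (r - 5)*(r + 4)*(r^2 - 16) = (r - 5)*(r + 4)^2*(r - 4)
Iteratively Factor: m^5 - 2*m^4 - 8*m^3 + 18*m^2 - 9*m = (m - 1)*(m^4 - m^3 - 9*m^2 + 9*m) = (m - 1)^2*(m^3 - 9*m) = (m - 1)^2*(m + 3)*(m^2 - 3*m) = (m - 3)*(m - 1)^2*(m + 3)*(m)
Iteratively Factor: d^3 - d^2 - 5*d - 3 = (d + 1)*(d^2 - 2*d - 3) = (d - 3)*(d + 1)*(d + 1)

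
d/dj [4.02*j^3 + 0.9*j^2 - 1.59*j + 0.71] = 12.06*j^2 + 1.8*j - 1.59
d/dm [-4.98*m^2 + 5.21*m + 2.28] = 5.21 - 9.96*m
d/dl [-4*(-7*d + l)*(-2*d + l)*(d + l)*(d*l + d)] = 4*d*(-14*d^3 - 10*d^2*l - 5*d^2 + 24*d*l^2 + 16*d*l - 4*l^3 - 3*l^2)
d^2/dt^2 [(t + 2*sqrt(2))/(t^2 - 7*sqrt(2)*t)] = 2*(t^3 + 6*sqrt(2)*t^2 - 84*t + 196*sqrt(2))/(t^3*(t^3 - 21*sqrt(2)*t^2 + 294*t - 686*sqrt(2)))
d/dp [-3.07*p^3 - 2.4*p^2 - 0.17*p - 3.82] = -9.21*p^2 - 4.8*p - 0.17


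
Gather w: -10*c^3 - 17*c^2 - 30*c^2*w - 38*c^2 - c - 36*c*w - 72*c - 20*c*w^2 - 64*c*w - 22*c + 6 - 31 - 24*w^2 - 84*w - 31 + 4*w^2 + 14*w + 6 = -10*c^3 - 55*c^2 - 95*c + w^2*(-20*c - 20) + w*(-30*c^2 - 100*c - 70) - 50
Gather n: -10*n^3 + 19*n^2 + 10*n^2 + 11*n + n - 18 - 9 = -10*n^3 + 29*n^2 + 12*n - 27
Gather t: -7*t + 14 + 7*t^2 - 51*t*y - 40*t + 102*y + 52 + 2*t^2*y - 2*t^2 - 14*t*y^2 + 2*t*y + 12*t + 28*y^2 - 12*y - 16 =t^2*(2*y + 5) + t*(-14*y^2 - 49*y - 35) + 28*y^2 + 90*y + 50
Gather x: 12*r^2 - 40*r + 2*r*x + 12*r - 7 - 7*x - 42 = 12*r^2 - 28*r + x*(2*r - 7) - 49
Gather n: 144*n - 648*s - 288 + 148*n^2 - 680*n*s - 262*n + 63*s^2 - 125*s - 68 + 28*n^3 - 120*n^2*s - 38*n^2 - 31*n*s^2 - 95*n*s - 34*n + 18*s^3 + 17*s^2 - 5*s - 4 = 28*n^3 + n^2*(110 - 120*s) + n*(-31*s^2 - 775*s - 152) + 18*s^3 + 80*s^2 - 778*s - 360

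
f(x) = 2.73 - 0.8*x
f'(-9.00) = -0.80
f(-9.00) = 9.93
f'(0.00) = -0.80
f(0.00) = 2.73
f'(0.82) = -0.80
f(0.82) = 2.07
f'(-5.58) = -0.80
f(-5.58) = 7.19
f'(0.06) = -0.80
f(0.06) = 2.68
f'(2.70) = -0.80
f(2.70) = 0.57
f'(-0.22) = -0.80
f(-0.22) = 2.91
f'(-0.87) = -0.80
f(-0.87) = 3.43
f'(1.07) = -0.80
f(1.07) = 1.87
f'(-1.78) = -0.80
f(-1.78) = 4.15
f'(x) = -0.800000000000000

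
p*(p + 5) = p^2 + 5*p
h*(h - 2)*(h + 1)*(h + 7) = h^4 + 6*h^3 - 9*h^2 - 14*h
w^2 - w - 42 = (w - 7)*(w + 6)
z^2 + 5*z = z*(z + 5)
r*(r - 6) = r^2 - 6*r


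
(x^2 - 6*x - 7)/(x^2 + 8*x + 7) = (x - 7)/(x + 7)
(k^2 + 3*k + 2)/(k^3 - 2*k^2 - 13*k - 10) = 1/(k - 5)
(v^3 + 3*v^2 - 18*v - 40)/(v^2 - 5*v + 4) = (v^2 + 7*v + 10)/(v - 1)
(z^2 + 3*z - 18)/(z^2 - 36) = (z - 3)/(z - 6)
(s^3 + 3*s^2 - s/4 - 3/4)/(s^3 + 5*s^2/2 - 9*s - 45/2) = (4*s^2 - 1)/(2*(2*s^2 - s - 15))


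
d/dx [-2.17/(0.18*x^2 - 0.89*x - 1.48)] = (0.7812*x - 1.9313)/(-0.18*x^2 + 0.89*x + 1.48)^2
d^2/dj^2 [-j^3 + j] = -6*j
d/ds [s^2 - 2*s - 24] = 2*s - 2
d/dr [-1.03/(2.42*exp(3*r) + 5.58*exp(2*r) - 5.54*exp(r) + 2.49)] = (7.4778*exp(2*r) + 11.4948*exp(r) - 5.7062)*exp(r)/(2.42*exp(3*r) + 5.58*exp(2*r) - 5.54*exp(r) + 2.49)^2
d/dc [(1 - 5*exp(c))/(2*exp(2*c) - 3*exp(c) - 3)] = ((4*exp(c) - 3)*(5*exp(c) - 1) - 10*exp(2*c) + 15*exp(c) + 15)*exp(c)/(-2*exp(2*c) + 3*exp(c) + 3)^2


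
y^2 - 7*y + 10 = (y - 5)*(y - 2)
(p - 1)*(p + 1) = p^2 - 1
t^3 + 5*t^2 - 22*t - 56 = (t - 4)*(t + 2)*(t + 7)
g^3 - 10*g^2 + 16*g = g*(g - 8)*(g - 2)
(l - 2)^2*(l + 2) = l^3 - 2*l^2 - 4*l + 8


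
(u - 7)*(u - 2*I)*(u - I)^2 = u^4 - 7*u^3 - 4*I*u^3 - 5*u^2 + 28*I*u^2 + 35*u + 2*I*u - 14*I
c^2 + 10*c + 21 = (c + 3)*(c + 7)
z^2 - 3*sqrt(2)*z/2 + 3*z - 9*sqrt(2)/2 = (z + 3)*(z - 3*sqrt(2)/2)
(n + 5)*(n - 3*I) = n^2 + 5*n - 3*I*n - 15*I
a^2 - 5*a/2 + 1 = (a - 2)*(a - 1/2)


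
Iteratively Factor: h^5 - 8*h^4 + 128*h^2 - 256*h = (h + 4)*(h^4 - 12*h^3 + 48*h^2 - 64*h) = (h - 4)*(h + 4)*(h^3 - 8*h^2 + 16*h) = (h - 4)^2*(h + 4)*(h^2 - 4*h) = (h - 4)^3*(h + 4)*(h)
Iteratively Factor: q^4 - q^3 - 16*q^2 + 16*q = (q + 4)*(q^3 - 5*q^2 + 4*q) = q*(q + 4)*(q^2 - 5*q + 4) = q*(q - 4)*(q + 4)*(q - 1)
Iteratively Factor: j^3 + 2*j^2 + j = (j + 1)*(j^2 + j) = (j + 1)^2*(j)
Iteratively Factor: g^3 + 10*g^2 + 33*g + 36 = (g + 3)*(g^2 + 7*g + 12) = (g + 3)*(g + 4)*(g + 3)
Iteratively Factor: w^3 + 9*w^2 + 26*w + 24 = (w + 4)*(w^2 + 5*w + 6) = (w + 3)*(w + 4)*(w + 2)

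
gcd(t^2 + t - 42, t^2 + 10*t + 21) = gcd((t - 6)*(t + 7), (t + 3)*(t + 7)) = t + 7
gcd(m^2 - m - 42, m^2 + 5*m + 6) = 1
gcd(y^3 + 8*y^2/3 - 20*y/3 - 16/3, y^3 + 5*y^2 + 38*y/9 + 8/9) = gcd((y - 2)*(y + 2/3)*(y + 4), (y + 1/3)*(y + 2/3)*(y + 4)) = y^2 + 14*y/3 + 8/3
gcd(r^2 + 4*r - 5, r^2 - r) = r - 1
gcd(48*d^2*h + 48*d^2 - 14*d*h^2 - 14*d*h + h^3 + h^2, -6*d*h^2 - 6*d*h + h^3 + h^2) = 6*d*h + 6*d - h^2 - h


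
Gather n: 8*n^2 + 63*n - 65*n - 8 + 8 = 8*n^2 - 2*n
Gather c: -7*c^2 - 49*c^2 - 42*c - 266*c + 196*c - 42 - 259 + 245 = -56*c^2 - 112*c - 56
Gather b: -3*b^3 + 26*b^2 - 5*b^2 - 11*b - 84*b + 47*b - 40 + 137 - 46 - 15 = -3*b^3 + 21*b^2 - 48*b + 36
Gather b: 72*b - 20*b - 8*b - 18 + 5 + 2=44*b - 11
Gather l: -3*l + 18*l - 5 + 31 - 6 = 15*l + 20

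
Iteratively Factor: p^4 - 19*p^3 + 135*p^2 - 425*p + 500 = (p - 5)*(p^3 - 14*p^2 + 65*p - 100) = (p - 5)*(p - 4)*(p^2 - 10*p + 25) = (p - 5)^2*(p - 4)*(p - 5)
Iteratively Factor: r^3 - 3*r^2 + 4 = (r + 1)*(r^2 - 4*r + 4) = (r - 2)*(r + 1)*(r - 2)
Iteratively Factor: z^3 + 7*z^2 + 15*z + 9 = (z + 1)*(z^2 + 6*z + 9) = (z + 1)*(z + 3)*(z + 3)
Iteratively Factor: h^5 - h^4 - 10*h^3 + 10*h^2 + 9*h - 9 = (h - 1)*(h^4 - 10*h^2 + 9) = (h - 3)*(h - 1)*(h^3 + 3*h^2 - h - 3) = (h - 3)*(h - 1)^2*(h^2 + 4*h + 3) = (h - 3)*(h - 1)^2*(h + 1)*(h + 3)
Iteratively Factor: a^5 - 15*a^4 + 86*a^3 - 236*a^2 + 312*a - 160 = (a - 2)*(a^4 - 13*a^3 + 60*a^2 - 116*a + 80) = (a - 5)*(a - 2)*(a^3 - 8*a^2 + 20*a - 16) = (a - 5)*(a - 2)^2*(a^2 - 6*a + 8) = (a - 5)*(a - 4)*(a - 2)^2*(a - 2)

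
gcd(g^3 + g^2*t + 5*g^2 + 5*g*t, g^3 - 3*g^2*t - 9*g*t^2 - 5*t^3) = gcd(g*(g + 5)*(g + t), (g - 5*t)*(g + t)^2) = g + t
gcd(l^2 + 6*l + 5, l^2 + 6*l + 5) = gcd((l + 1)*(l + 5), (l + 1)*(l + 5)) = l^2 + 6*l + 5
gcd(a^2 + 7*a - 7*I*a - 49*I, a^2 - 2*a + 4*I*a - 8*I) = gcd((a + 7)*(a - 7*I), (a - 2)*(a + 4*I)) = 1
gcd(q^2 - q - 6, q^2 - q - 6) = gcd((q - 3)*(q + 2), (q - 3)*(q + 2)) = q^2 - q - 6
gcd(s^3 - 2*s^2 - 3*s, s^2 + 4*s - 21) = s - 3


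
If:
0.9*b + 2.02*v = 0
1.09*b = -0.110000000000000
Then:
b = -0.10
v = 0.04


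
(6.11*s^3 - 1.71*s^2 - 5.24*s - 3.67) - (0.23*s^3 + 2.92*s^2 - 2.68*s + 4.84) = 5.88*s^3 - 4.63*s^2 - 2.56*s - 8.51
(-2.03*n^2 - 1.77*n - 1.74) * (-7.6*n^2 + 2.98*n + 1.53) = 15.428*n^4 + 7.4026*n^3 + 4.8435*n^2 - 7.8933*n - 2.6622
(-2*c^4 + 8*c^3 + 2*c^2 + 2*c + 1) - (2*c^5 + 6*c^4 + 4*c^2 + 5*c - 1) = -2*c^5 - 8*c^4 + 8*c^3 - 2*c^2 - 3*c + 2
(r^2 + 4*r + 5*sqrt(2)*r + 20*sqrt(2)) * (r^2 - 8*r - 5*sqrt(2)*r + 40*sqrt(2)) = r^4 - 4*r^3 - 82*r^2 + 200*r + 1600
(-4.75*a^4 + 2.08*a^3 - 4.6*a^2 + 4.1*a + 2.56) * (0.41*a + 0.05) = -1.9475*a^5 + 0.6153*a^4 - 1.782*a^3 + 1.451*a^2 + 1.2546*a + 0.128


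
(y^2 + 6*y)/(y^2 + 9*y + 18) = y/(y + 3)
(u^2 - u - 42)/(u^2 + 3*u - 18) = (u - 7)/(u - 3)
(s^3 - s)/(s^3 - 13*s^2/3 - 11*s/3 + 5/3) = 3*s*(s - 1)/(3*s^2 - 16*s + 5)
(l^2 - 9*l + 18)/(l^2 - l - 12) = (-l^2 + 9*l - 18)/(-l^2 + l + 12)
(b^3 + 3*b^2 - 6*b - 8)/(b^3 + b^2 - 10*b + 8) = (b + 1)/(b - 1)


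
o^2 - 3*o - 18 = (o - 6)*(o + 3)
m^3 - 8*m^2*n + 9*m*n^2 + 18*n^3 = (m - 6*n)*(m - 3*n)*(m + n)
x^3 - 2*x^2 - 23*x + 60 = (x - 4)*(x - 3)*(x + 5)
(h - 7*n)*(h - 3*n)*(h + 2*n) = h^3 - 8*h^2*n + h*n^2 + 42*n^3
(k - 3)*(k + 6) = k^2 + 3*k - 18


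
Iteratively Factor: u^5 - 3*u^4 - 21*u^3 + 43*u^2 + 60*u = (u)*(u^4 - 3*u^3 - 21*u^2 + 43*u + 60) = u*(u + 4)*(u^3 - 7*u^2 + 7*u + 15) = u*(u + 1)*(u + 4)*(u^2 - 8*u + 15) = u*(u - 3)*(u + 1)*(u + 4)*(u - 5)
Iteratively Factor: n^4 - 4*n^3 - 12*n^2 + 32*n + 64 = (n + 2)*(n^3 - 6*n^2 + 32) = (n + 2)^2*(n^2 - 8*n + 16) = (n - 4)*(n + 2)^2*(n - 4)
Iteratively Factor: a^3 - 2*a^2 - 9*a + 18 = (a + 3)*(a^2 - 5*a + 6) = (a - 2)*(a + 3)*(a - 3)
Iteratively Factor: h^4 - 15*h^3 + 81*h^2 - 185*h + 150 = (h - 5)*(h^3 - 10*h^2 + 31*h - 30) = (h - 5)*(h - 3)*(h^2 - 7*h + 10) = (h - 5)^2*(h - 3)*(h - 2)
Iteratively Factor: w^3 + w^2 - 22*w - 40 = (w - 5)*(w^2 + 6*w + 8) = (w - 5)*(w + 4)*(w + 2)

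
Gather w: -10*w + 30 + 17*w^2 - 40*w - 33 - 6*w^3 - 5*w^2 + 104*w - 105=-6*w^3 + 12*w^2 + 54*w - 108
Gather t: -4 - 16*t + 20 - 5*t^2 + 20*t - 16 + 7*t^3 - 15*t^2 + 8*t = 7*t^3 - 20*t^2 + 12*t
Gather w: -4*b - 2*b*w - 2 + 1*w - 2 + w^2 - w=-2*b*w - 4*b + w^2 - 4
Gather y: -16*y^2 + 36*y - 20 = -16*y^2 + 36*y - 20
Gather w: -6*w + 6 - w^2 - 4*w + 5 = -w^2 - 10*w + 11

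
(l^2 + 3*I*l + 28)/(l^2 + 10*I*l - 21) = (l - 4*I)/(l + 3*I)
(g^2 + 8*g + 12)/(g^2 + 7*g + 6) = (g + 2)/(g + 1)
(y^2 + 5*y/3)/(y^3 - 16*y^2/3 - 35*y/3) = 1/(y - 7)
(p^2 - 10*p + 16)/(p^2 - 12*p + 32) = (p - 2)/(p - 4)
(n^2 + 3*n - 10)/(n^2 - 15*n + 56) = (n^2 + 3*n - 10)/(n^2 - 15*n + 56)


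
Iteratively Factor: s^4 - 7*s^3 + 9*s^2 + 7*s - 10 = (s - 5)*(s^3 - 2*s^2 - s + 2) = (s - 5)*(s - 2)*(s^2 - 1) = (s - 5)*(s - 2)*(s - 1)*(s + 1)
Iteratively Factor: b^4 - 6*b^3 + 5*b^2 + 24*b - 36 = (b - 3)*(b^3 - 3*b^2 - 4*b + 12) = (b - 3)*(b - 2)*(b^2 - b - 6) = (b - 3)*(b - 2)*(b + 2)*(b - 3)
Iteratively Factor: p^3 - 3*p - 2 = (p + 1)*(p^2 - p - 2) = (p + 1)^2*(p - 2)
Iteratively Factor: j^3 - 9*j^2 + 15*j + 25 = (j - 5)*(j^2 - 4*j - 5) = (j - 5)^2*(j + 1)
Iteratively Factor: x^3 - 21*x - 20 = (x + 1)*(x^2 - x - 20) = (x + 1)*(x + 4)*(x - 5)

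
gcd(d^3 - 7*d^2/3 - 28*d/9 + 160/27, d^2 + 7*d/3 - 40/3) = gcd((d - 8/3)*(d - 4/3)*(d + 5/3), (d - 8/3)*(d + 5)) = d - 8/3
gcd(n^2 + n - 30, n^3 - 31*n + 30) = n^2 + n - 30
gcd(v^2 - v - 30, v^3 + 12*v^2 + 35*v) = v + 5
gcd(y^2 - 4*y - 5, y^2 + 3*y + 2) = y + 1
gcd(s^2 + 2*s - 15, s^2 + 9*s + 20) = s + 5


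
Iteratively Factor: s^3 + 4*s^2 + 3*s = (s + 3)*(s^2 + s) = (s + 1)*(s + 3)*(s)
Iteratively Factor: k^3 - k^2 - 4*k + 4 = (k - 2)*(k^2 + k - 2) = (k - 2)*(k + 2)*(k - 1)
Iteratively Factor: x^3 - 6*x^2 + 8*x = (x - 2)*(x^2 - 4*x) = x*(x - 2)*(x - 4)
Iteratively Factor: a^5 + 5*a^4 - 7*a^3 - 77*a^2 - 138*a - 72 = (a - 4)*(a^4 + 9*a^3 + 29*a^2 + 39*a + 18) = (a - 4)*(a + 1)*(a^3 + 8*a^2 + 21*a + 18) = (a - 4)*(a + 1)*(a + 2)*(a^2 + 6*a + 9) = (a - 4)*(a + 1)*(a + 2)*(a + 3)*(a + 3)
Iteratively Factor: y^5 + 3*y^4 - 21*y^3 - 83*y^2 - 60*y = (y - 5)*(y^4 + 8*y^3 + 19*y^2 + 12*y) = y*(y - 5)*(y^3 + 8*y^2 + 19*y + 12) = y*(y - 5)*(y + 4)*(y^2 + 4*y + 3) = y*(y - 5)*(y + 3)*(y + 4)*(y + 1)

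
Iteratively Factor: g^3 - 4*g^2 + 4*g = (g - 2)*(g^2 - 2*g) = g*(g - 2)*(g - 2)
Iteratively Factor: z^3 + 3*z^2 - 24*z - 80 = (z + 4)*(z^2 - z - 20) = (z - 5)*(z + 4)*(z + 4)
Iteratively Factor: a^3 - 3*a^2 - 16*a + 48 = (a + 4)*(a^2 - 7*a + 12) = (a - 4)*(a + 4)*(a - 3)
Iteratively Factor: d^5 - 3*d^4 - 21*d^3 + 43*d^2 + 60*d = (d + 1)*(d^4 - 4*d^3 - 17*d^2 + 60*d) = d*(d + 1)*(d^3 - 4*d^2 - 17*d + 60) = d*(d + 1)*(d + 4)*(d^2 - 8*d + 15) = d*(d - 5)*(d + 1)*(d + 4)*(d - 3)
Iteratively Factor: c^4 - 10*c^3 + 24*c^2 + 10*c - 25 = (c - 5)*(c^3 - 5*c^2 - c + 5) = (c - 5)*(c - 1)*(c^2 - 4*c - 5) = (c - 5)^2*(c - 1)*(c + 1)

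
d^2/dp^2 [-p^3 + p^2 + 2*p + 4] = 2 - 6*p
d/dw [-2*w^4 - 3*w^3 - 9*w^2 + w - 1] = -8*w^3 - 9*w^2 - 18*w + 1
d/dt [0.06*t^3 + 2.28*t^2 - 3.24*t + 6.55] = 0.18*t^2 + 4.56*t - 3.24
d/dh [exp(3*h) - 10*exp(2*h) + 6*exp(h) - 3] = (3*exp(2*h) - 20*exp(h) + 6)*exp(h)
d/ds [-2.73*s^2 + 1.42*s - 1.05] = 1.42 - 5.46*s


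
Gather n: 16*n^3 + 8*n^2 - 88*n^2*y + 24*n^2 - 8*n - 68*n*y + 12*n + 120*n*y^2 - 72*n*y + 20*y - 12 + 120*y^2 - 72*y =16*n^3 + n^2*(32 - 88*y) + n*(120*y^2 - 140*y + 4) + 120*y^2 - 52*y - 12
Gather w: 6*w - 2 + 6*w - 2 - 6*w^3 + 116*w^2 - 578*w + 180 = -6*w^3 + 116*w^2 - 566*w + 176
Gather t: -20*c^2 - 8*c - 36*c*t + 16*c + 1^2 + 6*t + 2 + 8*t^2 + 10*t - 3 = -20*c^2 + 8*c + 8*t^2 + t*(16 - 36*c)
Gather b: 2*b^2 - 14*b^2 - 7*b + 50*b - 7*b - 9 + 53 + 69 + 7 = -12*b^2 + 36*b + 120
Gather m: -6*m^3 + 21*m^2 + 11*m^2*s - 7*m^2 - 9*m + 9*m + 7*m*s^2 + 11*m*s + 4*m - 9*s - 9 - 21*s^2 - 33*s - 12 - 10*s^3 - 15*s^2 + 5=-6*m^3 + m^2*(11*s + 14) + m*(7*s^2 + 11*s + 4) - 10*s^3 - 36*s^2 - 42*s - 16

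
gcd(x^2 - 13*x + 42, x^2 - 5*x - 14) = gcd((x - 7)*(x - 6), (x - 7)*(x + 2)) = x - 7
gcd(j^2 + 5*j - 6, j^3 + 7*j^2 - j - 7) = j - 1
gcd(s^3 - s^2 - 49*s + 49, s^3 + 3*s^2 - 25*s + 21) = s^2 + 6*s - 7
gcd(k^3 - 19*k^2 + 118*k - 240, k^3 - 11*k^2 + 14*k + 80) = k^2 - 13*k + 40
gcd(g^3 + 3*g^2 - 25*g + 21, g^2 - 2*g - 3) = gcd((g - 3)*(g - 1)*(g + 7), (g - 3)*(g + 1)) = g - 3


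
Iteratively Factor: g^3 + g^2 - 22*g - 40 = (g + 2)*(g^2 - g - 20) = (g - 5)*(g + 2)*(g + 4)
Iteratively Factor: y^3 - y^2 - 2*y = (y + 1)*(y^2 - 2*y) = (y - 2)*(y + 1)*(y)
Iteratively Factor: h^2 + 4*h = (h + 4)*(h)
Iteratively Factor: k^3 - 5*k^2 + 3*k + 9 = (k + 1)*(k^2 - 6*k + 9) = (k - 3)*(k + 1)*(k - 3)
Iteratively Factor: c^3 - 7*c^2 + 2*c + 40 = (c - 4)*(c^2 - 3*c - 10) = (c - 4)*(c + 2)*(c - 5)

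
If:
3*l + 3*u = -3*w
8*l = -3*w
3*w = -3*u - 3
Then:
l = 1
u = 5/3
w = -8/3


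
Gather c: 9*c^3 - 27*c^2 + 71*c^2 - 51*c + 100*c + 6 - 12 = 9*c^3 + 44*c^2 + 49*c - 6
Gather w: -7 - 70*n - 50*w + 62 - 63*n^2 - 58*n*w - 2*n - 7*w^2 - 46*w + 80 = -63*n^2 - 72*n - 7*w^2 + w*(-58*n - 96) + 135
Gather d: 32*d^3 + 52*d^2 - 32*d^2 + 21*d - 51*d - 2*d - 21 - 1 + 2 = 32*d^3 + 20*d^2 - 32*d - 20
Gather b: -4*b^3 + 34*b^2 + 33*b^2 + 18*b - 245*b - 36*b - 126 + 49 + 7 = -4*b^3 + 67*b^2 - 263*b - 70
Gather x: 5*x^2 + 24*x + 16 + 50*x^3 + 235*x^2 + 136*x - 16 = 50*x^3 + 240*x^2 + 160*x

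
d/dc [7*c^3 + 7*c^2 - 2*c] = 21*c^2 + 14*c - 2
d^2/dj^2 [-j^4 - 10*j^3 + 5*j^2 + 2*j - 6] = -12*j^2 - 60*j + 10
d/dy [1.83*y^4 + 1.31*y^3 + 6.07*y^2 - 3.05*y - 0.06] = 7.32*y^3 + 3.93*y^2 + 12.14*y - 3.05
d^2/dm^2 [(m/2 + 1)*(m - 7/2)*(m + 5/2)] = 3*m + 1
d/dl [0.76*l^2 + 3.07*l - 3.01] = 1.52*l + 3.07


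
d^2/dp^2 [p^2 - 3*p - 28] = 2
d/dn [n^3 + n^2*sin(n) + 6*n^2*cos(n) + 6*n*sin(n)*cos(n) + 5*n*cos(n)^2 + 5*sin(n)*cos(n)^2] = -6*n^2*sin(n) + n^2*cos(n) + 3*n^2 + 2*n*sin(n) - 5*n*sin(2*n) + 12*n*cos(n) + 6*n*cos(2*n) + 3*sin(2*n) + 5*cos(n)/4 + 5*cos(2*n)/2 + 15*cos(3*n)/4 + 5/2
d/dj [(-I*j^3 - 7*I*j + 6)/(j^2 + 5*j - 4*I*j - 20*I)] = (-I*(3*j^2 + 7)*(j^2 + 5*j - 4*I*j - 20*I) + (2*j + 5 - 4*I)*(I*j^3 + 7*I*j - 6))/(j^2 + 5*j - 4*I*j - 20*I)^2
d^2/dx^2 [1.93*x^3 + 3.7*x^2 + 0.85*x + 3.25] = 11.58*x + 7.4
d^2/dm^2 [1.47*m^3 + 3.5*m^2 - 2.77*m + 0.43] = 8.82*m + 7.0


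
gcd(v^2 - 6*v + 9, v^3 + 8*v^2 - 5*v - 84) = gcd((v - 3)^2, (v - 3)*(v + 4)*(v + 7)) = v - 3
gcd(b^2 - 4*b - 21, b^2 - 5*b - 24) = b + 3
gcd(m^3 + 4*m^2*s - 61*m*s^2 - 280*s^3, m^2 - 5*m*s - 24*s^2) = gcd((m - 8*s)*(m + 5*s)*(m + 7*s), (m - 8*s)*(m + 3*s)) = -m + 8*s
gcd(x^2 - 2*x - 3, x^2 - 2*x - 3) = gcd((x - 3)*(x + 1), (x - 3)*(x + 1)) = x^2 - 2*x - 3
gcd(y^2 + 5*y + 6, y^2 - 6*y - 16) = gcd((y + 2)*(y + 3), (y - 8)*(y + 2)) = y + 2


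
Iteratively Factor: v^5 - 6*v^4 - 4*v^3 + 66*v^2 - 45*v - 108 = (v + 3)*(v^4 - 9*v^3 + 23*v^2 - 3*v - 36) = (v - 4)*(v + 3)*(v^3 - 5*v^2 + 3*v + 9) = (v - 4)*(v + 1)*(v + 3)*(v^2 - 6*v + 9) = (v - 4)*(v - 3)*(v + 1)*(v + 3)*(v - 3)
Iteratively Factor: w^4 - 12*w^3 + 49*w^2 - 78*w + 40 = (w - 4)*(w^3 - 8*w^2 + 17*w - 10) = (w - 4)*(w - 2)*(w^2 - 6*w + 5) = (w - 4)*(w - 2)*(w - 1)*(w - 5)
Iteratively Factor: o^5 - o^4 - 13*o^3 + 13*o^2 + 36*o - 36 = (o - 1)*(o^4 - 13*o^2 + 36) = (o - 3)*(o - 1)*(o^3 + 3*o^2 - 4*o - 12) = (o - 3)*(o - 1)*(o + 3)*(o^2 - 4) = (o - 3)*(o - 1)*(o + 2)*(o + 3)*(o - 2)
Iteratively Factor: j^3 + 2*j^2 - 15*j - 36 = (j + 3)*(j^2 - j - 12) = (j + 3)^2*(j - 4)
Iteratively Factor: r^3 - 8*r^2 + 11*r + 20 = (r - 5)*(r^2 - 3*r - 4) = (r - 5)*(r + 1)*(r - 4)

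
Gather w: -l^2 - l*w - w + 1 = -l^2 + w*(-l - 1) + 1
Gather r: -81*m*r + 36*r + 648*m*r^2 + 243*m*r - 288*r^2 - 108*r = r^2*(648*m - 288) + r*(162*m - 72)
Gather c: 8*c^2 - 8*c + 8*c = 8*c^2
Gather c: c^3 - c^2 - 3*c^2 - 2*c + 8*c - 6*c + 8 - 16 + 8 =c^3 - 4*c^2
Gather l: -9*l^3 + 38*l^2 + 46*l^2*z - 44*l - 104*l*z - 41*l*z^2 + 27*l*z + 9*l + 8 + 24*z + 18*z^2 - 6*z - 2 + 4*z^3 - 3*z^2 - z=-9*l^3 + l^2*(46*z + 38) + l*(-41*z^2 - 77*z - 35) + 4*z^3 + 15*z^2 + 17*z + 6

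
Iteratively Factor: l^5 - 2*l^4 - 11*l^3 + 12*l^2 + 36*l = (l)*(l^4 - 2*l^3 - 11*l^2 + 12*l + 36) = l*(l - 3)*(l^3 + l^2 - 8*l - 12) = l*(l - 3)*(l + 2)*(l^2 - l - 6) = l*(l - 3)*(l + 2)^2*(l - 3)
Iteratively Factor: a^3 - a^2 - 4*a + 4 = (a + 2)*(a^2 - 3*a + 2) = (a - 2)*(a + 2)*(a - 1)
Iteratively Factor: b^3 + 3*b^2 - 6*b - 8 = (b + 1)*(b^2 + 2*b - 8) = (b + 1)*(b + 4)*(b - 2)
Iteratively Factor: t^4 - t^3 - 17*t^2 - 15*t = (t + 3)*(t^3 - 4*t^2 - 5*t) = (t + 1)*(t + 3)*(t^2 - 5*t) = t*(t + 1)*(t + 3)*(t - 5)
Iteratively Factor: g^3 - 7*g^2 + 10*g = (g - 2)*(g^2 - 5*g) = (g - 5)*(g - 2)*(g)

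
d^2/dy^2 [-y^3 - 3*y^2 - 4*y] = -6*y - 6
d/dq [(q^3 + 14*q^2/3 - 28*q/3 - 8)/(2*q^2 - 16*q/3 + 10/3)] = (9*q^4 - 48*q^3 + 17*q^2 + 284*q - 332)/(2*(9*q^4 - 48*q^3 + 94*q^2 - 80*q + 25))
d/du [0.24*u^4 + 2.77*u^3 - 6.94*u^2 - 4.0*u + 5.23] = 0.96*u^3 + 8.31*u^2 - 13.88*u - 4.0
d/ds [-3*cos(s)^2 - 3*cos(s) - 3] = 3*sin(s) + 3*sin(2*s)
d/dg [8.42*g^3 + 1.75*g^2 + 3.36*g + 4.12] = 25.26*g^2 + 3.5*g + 3.36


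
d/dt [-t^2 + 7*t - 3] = 7 - 2*t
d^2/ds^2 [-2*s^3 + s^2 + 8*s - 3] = 2 - 12*s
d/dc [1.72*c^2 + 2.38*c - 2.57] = 3.44*c + 2.38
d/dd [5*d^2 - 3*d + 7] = 10*d - 3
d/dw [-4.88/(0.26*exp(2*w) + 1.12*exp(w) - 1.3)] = (2.5376*exp(w) + 5.4656)*exp(w)/(0.26*exp(2*w) + 1.12*exp(w) - 1.3)^2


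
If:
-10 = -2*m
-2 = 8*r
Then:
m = 5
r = -1/4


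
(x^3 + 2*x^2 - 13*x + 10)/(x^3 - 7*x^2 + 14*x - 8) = (x + 5)/(x - 4)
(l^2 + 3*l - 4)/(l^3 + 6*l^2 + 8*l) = (l - 1)/(l*(l + 2))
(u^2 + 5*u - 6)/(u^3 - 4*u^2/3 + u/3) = 3*(u + 6)/(u*(3*u - 1))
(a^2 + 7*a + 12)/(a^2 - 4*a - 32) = (a + 3)/(a - 8)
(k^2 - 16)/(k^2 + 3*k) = (k^2 - 16)/(k*(k + 3))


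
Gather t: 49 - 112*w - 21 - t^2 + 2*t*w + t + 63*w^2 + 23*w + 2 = -t^2 + t*(2*w + 1) + 63*w^2 - 89*w + 30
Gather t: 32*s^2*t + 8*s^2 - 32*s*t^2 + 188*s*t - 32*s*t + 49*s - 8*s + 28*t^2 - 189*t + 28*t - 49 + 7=8*s^2 + 41*s + t^2*(28 - 32*s) + t*(32*s^2 + 156*s - 161) - 42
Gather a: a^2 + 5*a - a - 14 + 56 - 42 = a^2 + 4*a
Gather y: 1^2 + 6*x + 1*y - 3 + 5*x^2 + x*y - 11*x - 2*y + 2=5*x^2 - 5*x + y*(x - 1)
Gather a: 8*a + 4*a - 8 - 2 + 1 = 12*a - 9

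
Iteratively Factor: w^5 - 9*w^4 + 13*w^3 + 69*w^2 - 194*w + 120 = (w + 3)*(w^4 - 12*w^3 + 49*w^2 - 78*w + 40) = (w - 4)*(w + 3)*(w^3 - 8*w^2 + 17*w - 10) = (w - 4)*(w - 2)*(w + 3)*(w^2 - 6*w + 5) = (w - 4)*(w - 2)*(w - 1)*(w + 3)*(w - 5)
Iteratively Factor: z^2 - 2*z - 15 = (z - 5)*(z + 3)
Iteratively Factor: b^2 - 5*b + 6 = (b - 3)*(b - 2)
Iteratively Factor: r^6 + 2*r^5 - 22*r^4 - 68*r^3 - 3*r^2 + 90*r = (r - 5)*(r^5 + 7*r^4 + 13*r^3 - 3*r^2 - 18*r) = (r - 5)*(r + 2)*(r^4 + 5*r^3 + 3*r^2 - 9*r) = (r - 5)*(r - 1)*(r + 2)*(r^3 + 6*r^2 + 9*r) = (r - 5)*(r - 1)*(r + 2)*(r + 3)*(r^2 + 3*r) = (r - 5)*(r - 1)*(r + 2)*(r + 3)^2*(r)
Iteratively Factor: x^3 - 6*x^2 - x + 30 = (x - 3)*(x^2 - 3*x - 10) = (x - 5)*(x - 3)*(x + 2)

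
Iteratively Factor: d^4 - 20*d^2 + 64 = (d - 4)*(d^3 + 4*d^2 - 4*d - 16) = (d - 4)*(d + 4)*(d^2 - 4) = (d - 4)*(d + 2)*(d + 4)*(d - 2)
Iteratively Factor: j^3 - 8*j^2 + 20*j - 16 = (j - 2)*(j^2 - 6*j + 8) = (j - 4)*(j - 2)*(j - 2)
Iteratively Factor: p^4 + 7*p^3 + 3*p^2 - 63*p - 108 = (p + 3)*(p^3 + 4*p^2 - 9*p - 36) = (p + 3)^2*(p^2 + p - 12) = (p + 3)^2*(p + 4)*(p - 3)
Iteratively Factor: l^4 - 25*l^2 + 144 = (l - 4)*(l^3 + 4*l^2 - 9*l - 36) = (l - 4)*(l + 3)*(l^2 + l - 12) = (l - 4)*(l + 3)*(l + 4)*(l - 3)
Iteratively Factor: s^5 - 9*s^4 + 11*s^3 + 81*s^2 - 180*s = (s - 5)*(s^4 - 4*s^3 - 9*s^2 + 36*s) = s*(s - 5)*(s^3 - 4*s^2 - 9*s + 36) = s*(s - 5)*(s + 3)*(s^2 - 7*s + 12) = s*(s - 5)*(s - 4)*(s + 3)*(s - 3)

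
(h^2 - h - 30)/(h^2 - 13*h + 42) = (h + 5)/(h - 7)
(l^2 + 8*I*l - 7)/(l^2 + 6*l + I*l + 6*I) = (l + 7*I)/(l + 6)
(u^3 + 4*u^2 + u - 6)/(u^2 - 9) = (u^2 + u - 2)/(u - 3)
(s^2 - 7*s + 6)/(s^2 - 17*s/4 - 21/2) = 4*(s - 1)/(4*s + 7)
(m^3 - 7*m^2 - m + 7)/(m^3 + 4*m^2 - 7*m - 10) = (m^2 - 8*m + 7)/(m^2 + 3*m - 10)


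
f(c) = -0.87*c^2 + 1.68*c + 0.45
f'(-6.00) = 12.12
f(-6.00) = -40.95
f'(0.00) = 1.68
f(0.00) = 0.45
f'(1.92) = -1.66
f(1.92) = 0.47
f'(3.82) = -4.97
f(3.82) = -5.83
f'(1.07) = -0.18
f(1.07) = 1.25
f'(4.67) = -6.45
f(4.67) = -10.68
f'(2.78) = -3.16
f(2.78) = -1.60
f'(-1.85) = 4.90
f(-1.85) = -5.64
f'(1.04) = -0.13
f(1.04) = 1.26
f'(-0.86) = 3.18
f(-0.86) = -1.64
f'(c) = 1.68 - 1.74*c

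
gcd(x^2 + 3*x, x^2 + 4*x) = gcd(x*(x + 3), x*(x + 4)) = x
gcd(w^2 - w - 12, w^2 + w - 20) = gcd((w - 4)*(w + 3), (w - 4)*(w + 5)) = w - 4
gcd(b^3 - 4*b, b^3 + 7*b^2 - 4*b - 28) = b^2 - 4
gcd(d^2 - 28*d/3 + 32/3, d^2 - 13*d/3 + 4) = d - 4/3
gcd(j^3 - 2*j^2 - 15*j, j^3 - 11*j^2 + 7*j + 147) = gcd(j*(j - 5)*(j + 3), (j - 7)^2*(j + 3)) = j + 3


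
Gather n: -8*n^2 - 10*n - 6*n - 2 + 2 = -8*n^2 - 16*n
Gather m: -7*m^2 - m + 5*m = -7*m^2 + 4*m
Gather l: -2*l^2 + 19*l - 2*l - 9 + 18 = -2*l^2 + 17*l + 9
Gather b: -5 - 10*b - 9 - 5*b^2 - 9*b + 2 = -5*b^2 - 19*b - 12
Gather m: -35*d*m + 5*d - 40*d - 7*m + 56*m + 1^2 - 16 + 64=-35*d + m*(49 - 35*d) + 49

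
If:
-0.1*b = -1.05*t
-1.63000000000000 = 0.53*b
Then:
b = -3.08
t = -0.29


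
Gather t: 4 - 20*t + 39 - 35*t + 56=99 - 55*t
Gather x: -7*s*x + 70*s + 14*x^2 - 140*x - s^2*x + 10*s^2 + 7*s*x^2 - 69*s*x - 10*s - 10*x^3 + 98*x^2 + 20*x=10*s^2 + 60*s - 10*x^3 + x^2*(7*s + 112) + x*(-s^2 - 76*s - 120)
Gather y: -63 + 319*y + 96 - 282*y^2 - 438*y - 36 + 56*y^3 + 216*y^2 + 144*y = 56*y^3 - 66*y^2 + 25*y - 3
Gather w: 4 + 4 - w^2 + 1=9 - w^2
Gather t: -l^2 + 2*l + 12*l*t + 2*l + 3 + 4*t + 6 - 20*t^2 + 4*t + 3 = -l^2 + 4*l - 20*t^2 + t*(12*l + 8) + 12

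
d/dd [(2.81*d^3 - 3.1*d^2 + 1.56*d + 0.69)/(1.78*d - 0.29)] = (10.0036*d^3 - 7.9627*d^2 + 1.798*d - 1.6806)/(3.1684*d^2 - 1.0324*d + 0.0841)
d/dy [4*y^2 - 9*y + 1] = 8*y - 9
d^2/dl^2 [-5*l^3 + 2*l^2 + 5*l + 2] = 4 - 30*l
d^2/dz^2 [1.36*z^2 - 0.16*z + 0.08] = 2.72000000000000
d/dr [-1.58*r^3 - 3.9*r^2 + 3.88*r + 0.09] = -4.74*r^2 - 7.8*r + 3.88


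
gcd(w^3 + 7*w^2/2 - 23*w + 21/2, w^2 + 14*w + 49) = w + 7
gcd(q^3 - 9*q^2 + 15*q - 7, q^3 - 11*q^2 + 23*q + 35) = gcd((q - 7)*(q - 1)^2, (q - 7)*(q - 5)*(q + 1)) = q - 7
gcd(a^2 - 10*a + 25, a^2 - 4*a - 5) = a - 5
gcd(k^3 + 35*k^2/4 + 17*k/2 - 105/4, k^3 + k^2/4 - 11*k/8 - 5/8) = k - 5/4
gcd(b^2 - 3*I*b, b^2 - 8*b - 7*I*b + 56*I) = 1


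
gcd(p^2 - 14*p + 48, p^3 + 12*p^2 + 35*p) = 1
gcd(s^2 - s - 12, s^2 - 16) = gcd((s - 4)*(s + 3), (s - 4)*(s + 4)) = s - 4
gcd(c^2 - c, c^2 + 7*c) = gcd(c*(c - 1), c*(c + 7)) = c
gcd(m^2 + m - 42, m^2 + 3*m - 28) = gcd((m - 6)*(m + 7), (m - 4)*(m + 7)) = m + 7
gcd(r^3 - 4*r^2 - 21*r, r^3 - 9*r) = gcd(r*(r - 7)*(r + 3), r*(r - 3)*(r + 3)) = r^2 + 3*r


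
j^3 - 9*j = j*(j - 3)*(j + 3)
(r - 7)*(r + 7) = r^2 - 49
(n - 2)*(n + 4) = n^2 + 2*n - 8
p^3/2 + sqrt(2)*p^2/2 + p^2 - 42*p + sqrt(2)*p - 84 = (p/2 + 1)*(p - 6*sqrt(2))*(p + 7*sqrt(2))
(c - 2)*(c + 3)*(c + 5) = c^3 + 6*c^2 - c - 30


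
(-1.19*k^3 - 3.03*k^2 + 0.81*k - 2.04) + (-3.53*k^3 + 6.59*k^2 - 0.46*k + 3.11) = -4.72*k^3 + 3.56*k^2 + 0.35*k + 1.07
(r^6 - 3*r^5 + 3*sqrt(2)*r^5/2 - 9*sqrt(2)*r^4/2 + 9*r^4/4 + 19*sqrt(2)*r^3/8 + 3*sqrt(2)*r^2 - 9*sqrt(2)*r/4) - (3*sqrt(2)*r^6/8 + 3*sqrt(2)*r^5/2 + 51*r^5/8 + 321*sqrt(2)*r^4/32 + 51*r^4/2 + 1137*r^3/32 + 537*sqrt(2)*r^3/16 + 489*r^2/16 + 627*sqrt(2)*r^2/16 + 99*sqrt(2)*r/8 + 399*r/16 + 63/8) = -3*sqrt(2)*r^6/8 + r^6 - 75*r^5/8 - 93*r^4/4 - 465*sqrt(2)*r^4/32 - 499*sqrt(2)*r^3/16 - 1137*r^3/32 - 579*sqrt(2)*r^2/16 - 489*r^2/16 - 399*r/16 - 117*sqrt(2)*r/8 - 63/8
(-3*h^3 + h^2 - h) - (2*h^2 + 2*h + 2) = -3*h^3 - h^2 - 3*h - 2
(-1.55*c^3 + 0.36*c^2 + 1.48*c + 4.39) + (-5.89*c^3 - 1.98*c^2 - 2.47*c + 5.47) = -7.44*c^3 - 1.62*c^2 - 0.99*c + 9.86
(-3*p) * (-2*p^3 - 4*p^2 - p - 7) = 6*p^4 + 12*p^3 + 3*p^2 + 21*p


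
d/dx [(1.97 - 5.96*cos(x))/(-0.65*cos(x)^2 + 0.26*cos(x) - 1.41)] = (3.874*cos(x)^2 - 2.561*cos(x) - 7.8914)*sin(x)/(0.4225*cos(x)^4 - 0.338*cos(x)^3 + 1.9006*cos(x)^2 - 0.7332*cos(x) + 1.9881)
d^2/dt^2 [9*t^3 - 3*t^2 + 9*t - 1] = 54*t - 6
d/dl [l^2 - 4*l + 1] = 2*l - 4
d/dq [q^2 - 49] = 2*q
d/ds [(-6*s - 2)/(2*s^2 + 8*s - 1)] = 2*(6*s^2 + 4*s + 11)/(4*s^4 + 32*s^3 + 60*s^2 - 16*s + 1)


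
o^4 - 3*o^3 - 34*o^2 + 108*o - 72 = (o - 6)*(o - 2)*(o - 1)*(o + 6)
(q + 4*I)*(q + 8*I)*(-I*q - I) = -I*q^3 + 12*q^2 - I*q^2 + 12*q + 32*I*q + 32*I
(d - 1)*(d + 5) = d^2 + 4*d - 5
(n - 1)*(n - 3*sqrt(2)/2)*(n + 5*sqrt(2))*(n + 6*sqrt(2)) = n^4 - n^3 + 19*sqrt(2)*n^3/2 - 19*sqrt(2)*n^2/2 + 27*n^2 - 90*sqrt(2)*n - 27*n + 90*sqrt(2)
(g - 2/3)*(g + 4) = g^2 + 10*g/3 - 8/3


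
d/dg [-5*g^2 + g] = 1 - 10*g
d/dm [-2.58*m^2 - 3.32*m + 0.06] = -5.16*m - 3.32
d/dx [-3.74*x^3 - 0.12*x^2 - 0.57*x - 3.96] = -11.22*x^2 - 0.24*x - 0.57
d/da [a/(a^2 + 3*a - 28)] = (a^2 - a*(2*a + 3) + 3*a - 28)/(a^2 + 3*a - 28)^2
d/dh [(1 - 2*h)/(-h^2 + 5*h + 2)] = (-2*h^2 + 2*h - 9)/(h^4 - 10*h^3 + 21*h^2 + 20*h + 4)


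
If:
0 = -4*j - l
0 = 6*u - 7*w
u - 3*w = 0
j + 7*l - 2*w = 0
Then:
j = 0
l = 0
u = 0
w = 0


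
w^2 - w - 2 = (w - 2)*(w + 1)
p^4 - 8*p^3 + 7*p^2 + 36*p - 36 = (p - 6)*(p - 3)*(p - 1)*(p + 2)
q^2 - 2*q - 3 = (q - 3)*(q + 1)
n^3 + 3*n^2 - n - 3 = (n - 1)*(n + 1)*(n + 3)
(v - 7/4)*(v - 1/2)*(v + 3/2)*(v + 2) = v^4 + 5*v^3/4 - 4*v^2 - 59*v/16 + 21/8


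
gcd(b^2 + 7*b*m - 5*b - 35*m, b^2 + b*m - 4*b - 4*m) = 1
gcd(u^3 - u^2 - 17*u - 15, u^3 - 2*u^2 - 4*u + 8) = 1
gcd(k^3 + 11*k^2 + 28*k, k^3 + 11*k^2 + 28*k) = k^3 + 11*k^2 + 28*k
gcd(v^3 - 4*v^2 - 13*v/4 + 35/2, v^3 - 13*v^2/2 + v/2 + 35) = v^2 - 3*v/2 - 7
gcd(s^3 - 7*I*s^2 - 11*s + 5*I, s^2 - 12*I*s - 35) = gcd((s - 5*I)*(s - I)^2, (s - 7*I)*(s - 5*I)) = s - 5*I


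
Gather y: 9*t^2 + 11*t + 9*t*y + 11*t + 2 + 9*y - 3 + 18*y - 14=9*t^2 + 22*t + y*(9*t + 27) - 15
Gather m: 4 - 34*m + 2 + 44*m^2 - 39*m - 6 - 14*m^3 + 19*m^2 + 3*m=-14*m^3 + 63*m^2 - 70*m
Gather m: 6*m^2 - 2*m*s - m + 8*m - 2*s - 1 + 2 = 6*m^2 + m*(7 - 2*s) - 2*s + 1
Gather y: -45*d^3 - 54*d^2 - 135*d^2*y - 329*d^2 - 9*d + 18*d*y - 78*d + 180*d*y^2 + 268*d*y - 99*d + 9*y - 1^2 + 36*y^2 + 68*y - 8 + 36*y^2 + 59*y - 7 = -45*d^3 - 383*d^2 - 186*d + y^2*(180*d + 72) + y*(-135*d^2 + 286*d + 136) - 16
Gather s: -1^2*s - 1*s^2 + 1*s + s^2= 0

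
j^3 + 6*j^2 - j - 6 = (j - 1)*(j + 1)*(j + 6)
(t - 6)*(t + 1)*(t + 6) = t^3 + t^2 - 36*t - 36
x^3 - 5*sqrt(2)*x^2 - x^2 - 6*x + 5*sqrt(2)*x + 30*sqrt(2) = (x - 3)*(x + 2)*(x - 5*sqrt(2))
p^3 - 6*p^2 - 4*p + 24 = (p - 6)*(p - 2)*(p + 2)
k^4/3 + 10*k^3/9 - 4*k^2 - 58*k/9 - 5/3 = (k/3 + 1/3)*(k - 3)*(k + 1/3)*(k + 5)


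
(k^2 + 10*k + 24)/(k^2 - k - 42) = (k + 4)/(k - 7)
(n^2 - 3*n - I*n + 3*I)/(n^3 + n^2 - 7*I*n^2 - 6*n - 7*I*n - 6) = (n - 3)/(n^2 + n*(1 - 6*I) - 6*I)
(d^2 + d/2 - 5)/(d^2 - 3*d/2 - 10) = (d - 2)/(d - 4)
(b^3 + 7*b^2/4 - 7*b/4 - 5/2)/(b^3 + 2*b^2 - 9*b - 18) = (4*b^2 - b - 5)/(4*(b^2 - 9))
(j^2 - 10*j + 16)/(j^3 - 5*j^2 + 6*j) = (j - 8)/(j*(j - 3))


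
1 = 1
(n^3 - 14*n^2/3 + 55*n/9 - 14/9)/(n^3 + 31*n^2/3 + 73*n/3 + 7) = (9*n^3 - 42*n^2 + 55*n - 14)/(3*(3*n^3 + 31*n^2 + 73*n + 21))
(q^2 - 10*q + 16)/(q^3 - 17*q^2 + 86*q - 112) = 1/(q - 7)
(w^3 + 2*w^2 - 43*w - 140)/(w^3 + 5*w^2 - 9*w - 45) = (w^2 - 3*w - 28)/(w^2 - 9)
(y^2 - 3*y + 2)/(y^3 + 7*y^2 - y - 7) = (y - 2)/(y^2 + 8*y + 7)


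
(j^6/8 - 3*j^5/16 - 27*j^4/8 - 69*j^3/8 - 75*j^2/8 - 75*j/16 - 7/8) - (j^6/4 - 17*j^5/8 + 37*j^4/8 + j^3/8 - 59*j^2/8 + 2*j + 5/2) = -j^6/8 + 31*j^5/16 - 8*j^4 - 35*j^3/4 - 2*j^2 - 107*j/16 - 27/8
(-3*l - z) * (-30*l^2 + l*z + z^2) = 90*l^3 + 27*l^2*z - 4*l*z^2 - z^3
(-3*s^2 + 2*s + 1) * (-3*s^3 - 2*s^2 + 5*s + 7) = 9*s^5 - 22*s^3 - 13*s^2 + 19*s + 7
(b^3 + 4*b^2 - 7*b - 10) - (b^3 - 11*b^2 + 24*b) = 15*b^2 - 31*b - 10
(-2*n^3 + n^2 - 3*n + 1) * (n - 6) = -2*n^4 + 13*n^3 - 9*n^2 + 19*n - 6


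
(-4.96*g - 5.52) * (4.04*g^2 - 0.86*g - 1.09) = -20.0384*g^3 - 18.0352*g^2 + 10.1536*g + 6.0168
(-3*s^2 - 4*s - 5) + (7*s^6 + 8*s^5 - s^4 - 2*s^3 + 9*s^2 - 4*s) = 7*s^6 + 8*s^5 - s^4 - 2*s^3 + 6*s^2 - 8*s - 5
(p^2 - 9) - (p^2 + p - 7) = -p - 2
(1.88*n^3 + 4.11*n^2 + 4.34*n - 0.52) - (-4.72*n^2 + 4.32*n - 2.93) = 1.88*n^3 + 8.83*n^2 + 0.0199999999999996*n + 2.41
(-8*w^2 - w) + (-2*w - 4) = -8*w^2 - 3*w - 4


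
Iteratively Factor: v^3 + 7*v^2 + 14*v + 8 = (v + 2)*(v^2 + 5*v + 4) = (v + 2)*(v + 4)*(v + 1)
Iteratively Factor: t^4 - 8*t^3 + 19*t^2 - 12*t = (t - 4)*(t^3 - 4*t^2 + 3*t) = t*(t - 4)*(t^2 - 4*t + 3) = t*(t - 4)*(t - 1)*(t - 3)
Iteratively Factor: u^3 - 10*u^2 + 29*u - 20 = (u - 4)*(u^2 - 6*u + 5) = (u - 4)*(u - 1)*(u - 5)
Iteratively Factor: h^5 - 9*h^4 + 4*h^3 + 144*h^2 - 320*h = (h - 4)*(h^4 - 5*h^3 - 16*h^2 + 80*h) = (h - 4)*(h + 4)*(h^3 - 9*h^2 + 20*h) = h*(h - 4)*(h + 4)*(h^2 - 9*h + 20) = h*(h - 5)*(h - 4)*(h + 4)*(h - 4)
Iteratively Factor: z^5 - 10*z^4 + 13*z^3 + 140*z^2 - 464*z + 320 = (z - 5)*(z^4 - 5*z^3 - 12*z^2 + 80*z - 64) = (z - 5)*(z + 4)*(z^3 - 9*z^2 + 24*z - 16) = (z - 5)*(z - 4)*(z + 4)*(z^2 - 5*z + 4) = (z - 5)*(z - 4)^2*(z + 4)*(z - 1)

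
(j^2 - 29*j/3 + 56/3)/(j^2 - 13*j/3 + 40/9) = 3*(j - 7)/(3*j - 5)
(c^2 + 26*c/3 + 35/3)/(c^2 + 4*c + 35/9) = 3*(c + 7)/(3*c + 7)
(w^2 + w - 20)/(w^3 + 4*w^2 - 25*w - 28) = (w + 5)/(w^2 + 8*w + 7)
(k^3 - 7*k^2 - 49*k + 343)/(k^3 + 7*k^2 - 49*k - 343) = (k - 7)/(k + 7)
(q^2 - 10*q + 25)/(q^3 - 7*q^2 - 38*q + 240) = (q - 5)/(q^2 - 2*q - 48)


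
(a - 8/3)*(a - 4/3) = a^2 - 4*a + 32/9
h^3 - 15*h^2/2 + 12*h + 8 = (h - 4)^2*(h + 1/2)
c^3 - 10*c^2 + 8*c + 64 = (c - 8)*(c - 4)*(c + 2)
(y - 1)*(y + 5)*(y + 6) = y^3 + 10*y^2 + 19*y - 30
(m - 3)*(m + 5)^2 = m^3 + 7*m^2 - 5*m - 75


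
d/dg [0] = 0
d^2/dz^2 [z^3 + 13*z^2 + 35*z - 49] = 6*z + 26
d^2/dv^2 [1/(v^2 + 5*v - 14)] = 2*(-v^2 - 5*v + (2*v + 5)^2 + 14)/(v^2 + 5*v - 14)^3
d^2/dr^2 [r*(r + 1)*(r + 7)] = 6*r + 16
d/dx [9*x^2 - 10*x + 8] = 18*x - 10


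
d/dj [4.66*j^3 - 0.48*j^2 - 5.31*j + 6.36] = 13.98*j^2 - 0.96*j - 5.31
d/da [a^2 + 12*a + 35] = 2*a + 12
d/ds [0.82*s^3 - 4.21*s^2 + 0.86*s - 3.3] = 2.46*s^2 - 8.42*s + 0.86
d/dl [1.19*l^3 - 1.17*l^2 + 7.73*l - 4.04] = 3.57*l^2 - 2.34*l + 7.73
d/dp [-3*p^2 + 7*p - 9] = 7 - 6*p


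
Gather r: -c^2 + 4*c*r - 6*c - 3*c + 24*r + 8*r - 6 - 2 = -c^2 - 9*c + r*(4*c + 32) - 8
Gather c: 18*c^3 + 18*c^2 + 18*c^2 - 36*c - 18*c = 18*c^3 + 36*c^2 - 54*c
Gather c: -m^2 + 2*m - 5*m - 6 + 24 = -m^2 - 3*m + 18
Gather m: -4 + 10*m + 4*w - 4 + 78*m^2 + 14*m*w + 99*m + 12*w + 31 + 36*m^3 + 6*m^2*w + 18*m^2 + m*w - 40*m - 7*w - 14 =36*m^3 + m^2*(6*w + 96) + m*(15*w + 69) + 9*w + 9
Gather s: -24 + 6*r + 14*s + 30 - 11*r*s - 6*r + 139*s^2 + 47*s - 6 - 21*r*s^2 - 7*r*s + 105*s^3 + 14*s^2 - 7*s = 105*s^3 + s^2*(153 - 21*r) + s*(54 - 18*r)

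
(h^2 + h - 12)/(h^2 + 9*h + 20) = (h - 3)/(h + 5)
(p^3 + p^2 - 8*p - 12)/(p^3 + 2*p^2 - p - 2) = (p^2 - p - 6)/(p^2 - 1)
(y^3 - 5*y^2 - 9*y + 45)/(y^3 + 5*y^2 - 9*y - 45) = (y - 5)/(y + 5)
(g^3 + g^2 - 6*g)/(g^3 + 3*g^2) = (g - 2)/g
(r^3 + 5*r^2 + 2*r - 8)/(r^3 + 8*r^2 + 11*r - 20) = (r + 2)/(r + 5)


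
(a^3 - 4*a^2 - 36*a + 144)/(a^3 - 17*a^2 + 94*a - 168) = (a + 6)/(a - 7)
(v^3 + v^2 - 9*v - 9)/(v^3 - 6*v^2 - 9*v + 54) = (v + 1)/(v - 6)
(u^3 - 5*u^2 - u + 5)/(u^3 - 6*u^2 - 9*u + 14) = (u^2 - 4*u - 5)/(u^2 - 5*u - 14)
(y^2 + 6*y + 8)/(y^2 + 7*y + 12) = (y + 2)/(y + 3)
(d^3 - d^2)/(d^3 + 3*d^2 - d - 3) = d^2/(d^2 + 4*d + 3)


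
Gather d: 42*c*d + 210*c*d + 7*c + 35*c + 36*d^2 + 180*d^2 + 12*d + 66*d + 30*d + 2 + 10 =42*c + 216*d^2 + d*(252*c + 108) + 12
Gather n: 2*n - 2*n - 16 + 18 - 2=0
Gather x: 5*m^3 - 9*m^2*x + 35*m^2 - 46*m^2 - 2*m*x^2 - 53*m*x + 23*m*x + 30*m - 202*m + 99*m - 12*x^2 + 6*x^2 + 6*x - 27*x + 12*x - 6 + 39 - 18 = 5*m^3 - 11*m^2 - 73*m + x^2*(-2*m - 6) + x*(-9*m^2 - 30*m - 9) + 15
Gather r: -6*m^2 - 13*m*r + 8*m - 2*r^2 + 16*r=-6*m^2 + 8*m - 2*r^2 + r*(16 - 13*m)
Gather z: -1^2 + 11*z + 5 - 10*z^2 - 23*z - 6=-10*z^2 - 12*z - 2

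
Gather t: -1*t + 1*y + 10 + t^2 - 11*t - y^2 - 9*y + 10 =t^2 - 12*t - y^2 - 8*y + 20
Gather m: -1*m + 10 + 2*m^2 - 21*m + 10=2*m^2 - 22*m + 20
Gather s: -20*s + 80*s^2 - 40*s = 80*s^2 - 60*s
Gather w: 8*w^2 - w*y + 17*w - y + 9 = 8*w^2 + w*(17 - y) - y + 9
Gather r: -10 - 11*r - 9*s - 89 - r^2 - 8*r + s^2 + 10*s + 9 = -r^2 - 19*r + s^2 + s - 90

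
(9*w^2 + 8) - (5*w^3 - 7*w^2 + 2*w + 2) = -5*w^3 + 16*w^2 - 2*w + 6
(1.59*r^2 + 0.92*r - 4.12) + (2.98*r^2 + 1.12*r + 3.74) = 4.57*r^2 + 2.04*r - 0.38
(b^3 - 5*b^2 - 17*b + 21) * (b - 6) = b^4 - 11*b^3 + 13*b^2 + 123*b - 126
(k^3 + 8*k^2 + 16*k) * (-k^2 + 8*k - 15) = -k^5 + 33*k^3 + 8*k^2 - 240*k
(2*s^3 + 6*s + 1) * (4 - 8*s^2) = -16*s^5 - 40*s^3 - 8*s^2 + 24*s + 4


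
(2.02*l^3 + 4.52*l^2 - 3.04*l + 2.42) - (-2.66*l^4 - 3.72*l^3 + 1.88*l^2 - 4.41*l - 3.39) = 2.66*l^4 + 5.74*l^3 + 2.64*l^2 + 1.37*l + 5.81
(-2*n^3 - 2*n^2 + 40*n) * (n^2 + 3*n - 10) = -2*n^5 - 8*n^4 + 54*n^3 + 140*n^2 - 400*n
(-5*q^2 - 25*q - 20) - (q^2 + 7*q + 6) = -6*q^2 - 32*q - 26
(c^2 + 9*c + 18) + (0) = c^2 + 9*c + 18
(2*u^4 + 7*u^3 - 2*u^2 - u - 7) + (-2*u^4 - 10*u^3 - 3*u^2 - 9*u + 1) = -3*u^3 - 5*u^2 - 10*u - 6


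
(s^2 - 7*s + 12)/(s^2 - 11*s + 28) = (s - 3)/(s - 7)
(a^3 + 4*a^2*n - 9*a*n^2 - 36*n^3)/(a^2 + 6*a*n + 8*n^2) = (a^2 - 9*n^2)/(a + 2*n)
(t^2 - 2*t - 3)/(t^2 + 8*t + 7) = (t - 3)/(t + 7)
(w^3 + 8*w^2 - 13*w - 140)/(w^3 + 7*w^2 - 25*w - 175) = (w - 4)/(w - 5)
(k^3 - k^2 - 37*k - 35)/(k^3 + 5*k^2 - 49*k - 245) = (k + 1)/(k + 7)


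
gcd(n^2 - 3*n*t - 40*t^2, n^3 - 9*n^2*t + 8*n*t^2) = -n + 8*t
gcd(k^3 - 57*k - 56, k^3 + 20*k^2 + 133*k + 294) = k + 7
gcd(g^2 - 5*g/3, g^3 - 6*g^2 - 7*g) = g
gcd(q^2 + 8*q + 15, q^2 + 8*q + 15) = q^2 + 8*q + 15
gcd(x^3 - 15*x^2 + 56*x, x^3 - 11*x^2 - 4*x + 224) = x^2 - 15*x + 56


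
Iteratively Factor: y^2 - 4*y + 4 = (y - 2)*(y - 2)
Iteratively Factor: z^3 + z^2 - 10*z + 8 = (z + 4)*(z^2 - 3*z + 2) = (z - 2)*(z + 4)*(z - 1)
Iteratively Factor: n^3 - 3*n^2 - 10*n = (n)*(n^2 - 3*n - 10) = n*(n - 5)*(n + 2)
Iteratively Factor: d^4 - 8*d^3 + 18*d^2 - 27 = (d - 3)*(d^3 - 5*d^2 + 3*d + 9) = (d - 3)^2*(d^2 - 2*d - 3) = (d - 3)^2*(d + 1)*(d - 3)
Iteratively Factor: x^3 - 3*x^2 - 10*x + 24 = (x - 2)*(x^2 - x - 12) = (x - 2)*(x + 3)*(x - 4)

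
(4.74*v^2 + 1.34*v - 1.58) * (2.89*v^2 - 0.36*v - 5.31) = 13.6986*v^4 + 2.1662*v^3 - 30.218*v^2 - 6.5466*v + 8.3898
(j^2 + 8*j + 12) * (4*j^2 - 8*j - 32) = 4*j^4 + 24*j^3 - 48*j^2 - 352*j - 384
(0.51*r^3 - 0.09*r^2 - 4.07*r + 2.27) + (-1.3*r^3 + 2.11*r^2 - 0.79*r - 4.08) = -0.79*r^3 + 2.02*r^2 - 4.86*r - 1.81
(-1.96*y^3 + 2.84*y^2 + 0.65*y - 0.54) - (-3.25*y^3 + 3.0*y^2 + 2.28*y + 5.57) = 1.29*y^3 - 0.16*y^2 - 1.63*y - 6.11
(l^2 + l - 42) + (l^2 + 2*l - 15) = 2*l^2 + 3*l - 57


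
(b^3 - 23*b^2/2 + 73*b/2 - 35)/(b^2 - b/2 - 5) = (b^2 - 9*b + 14)/(b + 2)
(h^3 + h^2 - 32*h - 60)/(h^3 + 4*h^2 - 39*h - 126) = (h^2 + 7*h + 10)/(h^2 + 10*h + 21)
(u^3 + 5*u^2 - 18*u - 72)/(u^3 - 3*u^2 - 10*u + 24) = (u + 6)/(u - 2)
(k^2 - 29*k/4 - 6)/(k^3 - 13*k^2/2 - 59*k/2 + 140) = (4*k + 3)/(2*(2*k^2 + 3*k - 35))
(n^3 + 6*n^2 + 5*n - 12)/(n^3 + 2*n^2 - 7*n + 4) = (n + 3)/(n - 1)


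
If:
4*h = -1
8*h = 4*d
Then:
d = -1/2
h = -1/4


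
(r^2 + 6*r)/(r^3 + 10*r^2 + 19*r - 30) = r/(r^2 + 4*r - 5)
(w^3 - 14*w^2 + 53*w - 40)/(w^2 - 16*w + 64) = (w^2 - 6*w + 5)/(w - 8)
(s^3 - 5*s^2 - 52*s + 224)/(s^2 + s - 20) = (s^2 - s - 56)/(s + 5)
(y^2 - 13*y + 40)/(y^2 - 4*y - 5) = (y - 8)/(y + 1)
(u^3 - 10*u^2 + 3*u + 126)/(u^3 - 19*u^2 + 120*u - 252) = (u + 3)/(u - 6)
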